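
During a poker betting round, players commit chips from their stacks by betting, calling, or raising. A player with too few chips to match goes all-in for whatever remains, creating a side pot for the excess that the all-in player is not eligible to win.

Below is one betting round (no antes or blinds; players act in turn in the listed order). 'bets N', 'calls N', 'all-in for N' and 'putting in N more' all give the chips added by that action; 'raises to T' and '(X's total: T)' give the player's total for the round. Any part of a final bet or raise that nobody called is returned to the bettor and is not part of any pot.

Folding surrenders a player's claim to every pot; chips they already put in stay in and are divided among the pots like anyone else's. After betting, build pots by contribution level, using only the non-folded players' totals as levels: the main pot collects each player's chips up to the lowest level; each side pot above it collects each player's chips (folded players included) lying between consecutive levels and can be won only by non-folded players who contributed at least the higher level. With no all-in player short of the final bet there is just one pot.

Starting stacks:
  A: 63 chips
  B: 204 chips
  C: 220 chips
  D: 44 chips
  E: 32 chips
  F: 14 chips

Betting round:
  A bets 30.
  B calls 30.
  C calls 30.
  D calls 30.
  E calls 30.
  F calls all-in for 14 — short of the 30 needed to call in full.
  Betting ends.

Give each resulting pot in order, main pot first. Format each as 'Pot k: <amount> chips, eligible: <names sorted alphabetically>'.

Contributions: A=30, B=30, C=30, D=30, E=30, F=14
Pot levels (distinct totals of non-folded players): 14, 30
Layer 1-14: 14 each from A, B, C, D, E, F = 14*6 = 84 chips; eligible A, B, C, D, E, F
Layer 15-30: 16 each from A, B, C, D, E = 16*5 = 80 chips; eligible A, B, C, D, E

Pot 1: 84 chips, eligible: A, B, C, D, E, F
Pot 2: 80 chips, eligible: A, B, C, D, E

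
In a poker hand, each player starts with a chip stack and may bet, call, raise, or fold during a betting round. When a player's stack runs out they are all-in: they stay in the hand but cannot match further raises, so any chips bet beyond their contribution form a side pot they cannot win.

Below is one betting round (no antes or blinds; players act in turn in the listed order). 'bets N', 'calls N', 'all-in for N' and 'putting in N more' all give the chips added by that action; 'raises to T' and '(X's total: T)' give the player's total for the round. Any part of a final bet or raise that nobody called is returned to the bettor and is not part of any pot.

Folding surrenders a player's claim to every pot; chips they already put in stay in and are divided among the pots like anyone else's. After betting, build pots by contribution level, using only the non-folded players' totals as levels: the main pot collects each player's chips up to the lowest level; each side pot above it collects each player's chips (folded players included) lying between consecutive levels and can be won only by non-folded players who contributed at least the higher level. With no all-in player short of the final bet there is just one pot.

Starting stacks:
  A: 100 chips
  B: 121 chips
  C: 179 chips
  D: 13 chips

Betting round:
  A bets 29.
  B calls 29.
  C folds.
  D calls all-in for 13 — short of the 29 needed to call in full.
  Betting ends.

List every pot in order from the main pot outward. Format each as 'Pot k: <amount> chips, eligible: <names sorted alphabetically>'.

Contributions: A=29, B=29, D=13
Folded: C
Pot levels (distinct totals of non-folded players): 13, 29
Layer 1-13: 13 each from A, B, D = 13*3 = 39 chips; eligible A, B, D
Layer 14-29: 16 each from A, B = 16*2 = 32 chips; eligible A, B

Pot 1: 39 chips, eligible: A, B, D
Pot 2: 32 chips, eligible: A, B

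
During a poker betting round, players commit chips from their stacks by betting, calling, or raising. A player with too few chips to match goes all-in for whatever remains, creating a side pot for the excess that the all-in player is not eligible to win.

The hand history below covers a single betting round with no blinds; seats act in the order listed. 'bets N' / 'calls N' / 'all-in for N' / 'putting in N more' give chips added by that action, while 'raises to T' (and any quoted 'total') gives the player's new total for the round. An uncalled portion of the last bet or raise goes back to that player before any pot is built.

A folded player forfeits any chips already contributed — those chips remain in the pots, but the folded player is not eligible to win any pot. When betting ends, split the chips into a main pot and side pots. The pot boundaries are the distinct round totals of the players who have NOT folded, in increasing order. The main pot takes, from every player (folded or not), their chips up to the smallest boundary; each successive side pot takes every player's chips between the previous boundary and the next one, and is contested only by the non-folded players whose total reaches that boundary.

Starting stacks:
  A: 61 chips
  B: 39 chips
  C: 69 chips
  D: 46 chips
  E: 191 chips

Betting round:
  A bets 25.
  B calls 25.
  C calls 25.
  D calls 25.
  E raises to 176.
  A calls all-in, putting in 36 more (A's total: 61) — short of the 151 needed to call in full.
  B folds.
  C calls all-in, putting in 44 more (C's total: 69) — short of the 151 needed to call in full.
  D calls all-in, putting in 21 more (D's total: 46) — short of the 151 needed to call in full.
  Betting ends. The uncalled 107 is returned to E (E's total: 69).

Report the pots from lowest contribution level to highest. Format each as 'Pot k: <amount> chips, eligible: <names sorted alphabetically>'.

Contributions (after 107 returned to E): A=61, B=25, C=69, D=46, E=69
Folded: B
Pot levels (distinct totals of non-folded players): 46, 61, 69
Layer 1-46: A 46 + B 25 + C 46 + D 46 + E 46 = 209 chips; eligible A, C, D, E
Layer 47-61: 15 each from A, C, E = 15*3 = 45 chips; eligible A, C, E
Layer 62-69: 8 each from C, E = 8*2 = 16 chips; eligible C, E

Pot 1: 209 chips, eligible: A, C, D, E
Pot 2: 45 chips, eligible: A, C, E
Pot 3: 16 chips, eligible: C, E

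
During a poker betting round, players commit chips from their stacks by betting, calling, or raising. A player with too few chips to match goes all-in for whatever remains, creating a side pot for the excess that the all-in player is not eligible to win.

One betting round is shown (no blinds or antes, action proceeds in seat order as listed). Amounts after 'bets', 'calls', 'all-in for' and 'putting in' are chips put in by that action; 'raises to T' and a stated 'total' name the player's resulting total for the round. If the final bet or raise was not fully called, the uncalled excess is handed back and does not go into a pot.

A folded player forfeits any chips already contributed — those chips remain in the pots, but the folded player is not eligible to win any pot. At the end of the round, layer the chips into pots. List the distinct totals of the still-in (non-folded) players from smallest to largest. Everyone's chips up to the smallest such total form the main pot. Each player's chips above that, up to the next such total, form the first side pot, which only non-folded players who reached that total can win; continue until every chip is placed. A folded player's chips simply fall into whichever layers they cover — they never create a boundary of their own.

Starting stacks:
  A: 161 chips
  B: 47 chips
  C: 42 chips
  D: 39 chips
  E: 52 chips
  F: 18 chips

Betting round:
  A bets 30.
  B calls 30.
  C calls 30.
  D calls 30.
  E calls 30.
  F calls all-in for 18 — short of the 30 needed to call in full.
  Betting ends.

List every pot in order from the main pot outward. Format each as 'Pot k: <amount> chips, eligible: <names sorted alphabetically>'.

Pot 1: 108 chips, eligible: A, B, C, D, E, F
Pot 2: 60 chips, eligible: A, B, C, D, E

Derivation:
Contributions: A=30, B=30, C=30, D=30, E=30, F=18
Pot levels (distinct totals of non-folded players): 18, 30
Layer 1-18: 18 each from A, B, C, D, E, F = 18*6 = 108 chips; eligible A, B, C, D, E, F
Layer 19-30: 12 each from A, B, C, D, E = 12*5 = 60 chips; eligible A, B, C, D, E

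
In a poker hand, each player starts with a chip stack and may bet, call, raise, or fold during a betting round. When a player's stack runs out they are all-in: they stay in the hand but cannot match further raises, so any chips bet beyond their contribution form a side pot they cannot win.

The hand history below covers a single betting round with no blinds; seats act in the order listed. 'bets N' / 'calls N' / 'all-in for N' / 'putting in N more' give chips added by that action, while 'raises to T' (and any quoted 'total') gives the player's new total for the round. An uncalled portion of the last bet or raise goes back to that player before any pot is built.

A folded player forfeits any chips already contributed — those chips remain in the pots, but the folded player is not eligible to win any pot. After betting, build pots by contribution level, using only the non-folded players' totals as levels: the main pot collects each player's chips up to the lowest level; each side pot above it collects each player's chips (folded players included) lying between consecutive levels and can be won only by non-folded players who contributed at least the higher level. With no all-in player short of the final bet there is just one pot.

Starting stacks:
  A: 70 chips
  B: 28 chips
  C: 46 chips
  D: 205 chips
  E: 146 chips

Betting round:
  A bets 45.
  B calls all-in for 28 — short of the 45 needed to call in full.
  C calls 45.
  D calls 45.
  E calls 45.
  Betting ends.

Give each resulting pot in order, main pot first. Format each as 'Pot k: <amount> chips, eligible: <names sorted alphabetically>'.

Contributions: A=45, B=28, C=45, D=45, E=45
Pot levels (distinct totals of non-folded players): 28, 45
Layer 1-28: 28 each from A, B, C, D, E = 28*5 = 140 chips; eligible A, B, C, D, E
Layer 29-45: 17 each from A, C, D, E = 17*4 = 68 chips; eligible A, C, D, E

Pot 1: 140 chips, eligible: A, B, C, D, E
Pot 2: 68 chips, eligible: A, C, D, E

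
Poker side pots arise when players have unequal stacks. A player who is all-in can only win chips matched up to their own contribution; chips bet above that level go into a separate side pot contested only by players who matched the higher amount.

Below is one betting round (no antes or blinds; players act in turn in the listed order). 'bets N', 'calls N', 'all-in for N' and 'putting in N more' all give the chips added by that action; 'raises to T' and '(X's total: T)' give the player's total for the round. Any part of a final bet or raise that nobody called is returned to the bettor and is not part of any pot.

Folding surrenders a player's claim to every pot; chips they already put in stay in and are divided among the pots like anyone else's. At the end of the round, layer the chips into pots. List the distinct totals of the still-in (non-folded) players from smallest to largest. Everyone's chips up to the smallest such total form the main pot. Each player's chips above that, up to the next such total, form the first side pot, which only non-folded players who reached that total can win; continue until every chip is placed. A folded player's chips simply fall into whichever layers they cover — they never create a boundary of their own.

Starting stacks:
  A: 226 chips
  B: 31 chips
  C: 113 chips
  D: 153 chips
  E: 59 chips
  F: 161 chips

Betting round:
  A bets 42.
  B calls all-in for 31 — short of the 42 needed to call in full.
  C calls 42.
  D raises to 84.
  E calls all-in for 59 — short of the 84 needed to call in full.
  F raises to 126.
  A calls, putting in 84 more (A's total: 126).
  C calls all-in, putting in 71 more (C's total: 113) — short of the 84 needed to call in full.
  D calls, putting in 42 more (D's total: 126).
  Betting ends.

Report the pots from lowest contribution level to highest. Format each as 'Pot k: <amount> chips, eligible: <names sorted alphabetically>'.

Contributions: A=126, B=31, C=113, D=126, E=59, F=126
Pot levels (distinct totals of non-folded players): 31, 59, 113, 126
Layer 1-31: 31 each from A, B, C, D, E, F = 31*6 = 186 chips; eligible A, B, C, D, E, F
Layer 32-59: 28 each from A, C, D, E, F = 28*5 = 140 chips; eligible A, C, D, E, F
Layer 60-113: 54 each from A, C, D, F = 54*4 = 216 chips; eligible A, C, D, F
Layer 114-126: 13 each from A, D, F = 13*3 = 39 chips; eligible A, D, F

Pot 1: 186 chips, eligible: A, B, C, D, E, F
Pot 2: 140 chips, eligible: A, C, D, E, F
Pot 3: 216 chips, eligible: A, C, D, F
Pot 4: 39 chips, eligible: A, D, F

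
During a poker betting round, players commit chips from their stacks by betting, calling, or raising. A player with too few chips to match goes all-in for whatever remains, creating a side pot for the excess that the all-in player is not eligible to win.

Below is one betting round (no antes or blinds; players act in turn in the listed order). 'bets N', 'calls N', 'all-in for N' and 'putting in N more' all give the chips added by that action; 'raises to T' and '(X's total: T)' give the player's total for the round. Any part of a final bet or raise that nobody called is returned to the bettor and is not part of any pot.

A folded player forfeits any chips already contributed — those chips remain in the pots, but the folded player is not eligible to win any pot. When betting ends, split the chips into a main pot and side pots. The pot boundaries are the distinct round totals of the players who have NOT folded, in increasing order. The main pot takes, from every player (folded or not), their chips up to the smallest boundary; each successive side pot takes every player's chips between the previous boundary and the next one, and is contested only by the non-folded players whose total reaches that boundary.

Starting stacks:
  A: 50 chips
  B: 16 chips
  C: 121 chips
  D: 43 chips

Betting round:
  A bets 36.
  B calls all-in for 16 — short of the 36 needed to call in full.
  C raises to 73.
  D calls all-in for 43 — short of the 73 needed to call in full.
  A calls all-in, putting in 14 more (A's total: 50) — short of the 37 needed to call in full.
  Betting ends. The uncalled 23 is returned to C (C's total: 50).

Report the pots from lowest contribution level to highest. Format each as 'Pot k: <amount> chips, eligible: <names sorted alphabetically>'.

Pot 1: 64 chips, eligible: A, B, C, D
Pot 2: 81 chips, eligible: A, C, D
Pot 3: 14 chips, eligible: A, C

Derivation:
Contributions (after 23 returned to C): A=50, B=16, C=50, D=43
Pot levels (distinct totals of non-folded players): 16, 43, 50
Layer 1-16: 16 each from A, B, C, D = 16*4 = 64 chips; eligible A, B, C, D
Layer 17-43: 27 each from A, C, D = 27*3 = 81 chips; eligible A, C, D
Layer 44-50: 7 each from A, C = 7*2 = 14 chips; eligible A, C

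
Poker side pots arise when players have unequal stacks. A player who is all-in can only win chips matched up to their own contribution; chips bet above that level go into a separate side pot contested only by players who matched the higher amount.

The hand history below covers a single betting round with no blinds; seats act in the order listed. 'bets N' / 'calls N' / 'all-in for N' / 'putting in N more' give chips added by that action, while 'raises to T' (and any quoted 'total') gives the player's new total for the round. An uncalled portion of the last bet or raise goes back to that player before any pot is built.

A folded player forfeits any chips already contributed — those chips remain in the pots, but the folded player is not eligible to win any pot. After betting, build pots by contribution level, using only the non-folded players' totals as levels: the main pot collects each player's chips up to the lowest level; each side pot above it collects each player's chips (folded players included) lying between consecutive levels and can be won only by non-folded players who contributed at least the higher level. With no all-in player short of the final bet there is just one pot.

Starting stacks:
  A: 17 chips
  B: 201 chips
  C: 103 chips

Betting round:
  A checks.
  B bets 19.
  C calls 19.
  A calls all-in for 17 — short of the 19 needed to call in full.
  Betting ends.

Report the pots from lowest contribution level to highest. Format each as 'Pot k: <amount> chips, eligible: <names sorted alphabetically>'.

Pot 1: 51 chips, eligible: A, B, C
Pot 2: 4 chips, eligible: B, C

Derivation:
Contributions: A=17, B=19, C=19
Pot levels (distinct totals of non-folded players): 17, 19
Layer 1-17: 17 each from A, B, C = 17*3 = 51 chips; eligible A, B, C
Layer 18-19: 2 each from B, C = 2*2 = 4 chips; eligible B, C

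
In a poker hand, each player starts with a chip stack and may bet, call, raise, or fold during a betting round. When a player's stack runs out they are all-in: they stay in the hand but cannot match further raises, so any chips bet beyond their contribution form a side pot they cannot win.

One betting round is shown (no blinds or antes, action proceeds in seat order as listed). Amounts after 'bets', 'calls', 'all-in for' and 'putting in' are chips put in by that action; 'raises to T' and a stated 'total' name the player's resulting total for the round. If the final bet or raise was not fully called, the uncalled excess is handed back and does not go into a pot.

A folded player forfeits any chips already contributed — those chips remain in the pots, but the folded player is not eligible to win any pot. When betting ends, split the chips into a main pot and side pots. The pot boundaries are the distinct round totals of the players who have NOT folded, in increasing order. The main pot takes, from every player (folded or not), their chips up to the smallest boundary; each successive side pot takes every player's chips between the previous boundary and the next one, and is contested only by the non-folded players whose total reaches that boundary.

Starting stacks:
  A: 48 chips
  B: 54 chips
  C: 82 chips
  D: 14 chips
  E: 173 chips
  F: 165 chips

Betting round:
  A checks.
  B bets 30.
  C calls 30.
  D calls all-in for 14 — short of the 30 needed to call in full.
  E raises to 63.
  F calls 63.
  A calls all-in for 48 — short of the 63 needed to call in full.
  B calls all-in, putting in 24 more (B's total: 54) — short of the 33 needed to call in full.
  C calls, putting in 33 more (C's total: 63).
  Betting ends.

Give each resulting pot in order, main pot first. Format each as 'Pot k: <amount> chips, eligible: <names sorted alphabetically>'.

Pot 1: 84 chips, eligible: A, B, C, D, E, F
Pot 2: 170 chips, eligible: A, B, C, E, F
Pot 3: 24 chips, eligible: B, C, E, F
Pot 4: 27 chips, eligible: C, E, F

Derivation:
Contributions: A=48, B=54, C=63, D=14, E=63, F=63
Pot levels (distinct totals of non-folded players): 14, 48, 54, 63
Layer 1-14: 14 each from A, B, C, D, E, F = 14*6 = 84 chips; eligible A, B, C, D, E, F
Layer 15-48: 34 each from A, B, C, E, F = 34*5 = 170 chips; eligible A, B, C, E, F
Layer 49-54: 6 each from B, C, E, F = 6*4 = 24 chips; eligible B, C, E, F
Layer 55-63: 9 each from C, E, F = 9*3 = 27 chips; eligible C, E, F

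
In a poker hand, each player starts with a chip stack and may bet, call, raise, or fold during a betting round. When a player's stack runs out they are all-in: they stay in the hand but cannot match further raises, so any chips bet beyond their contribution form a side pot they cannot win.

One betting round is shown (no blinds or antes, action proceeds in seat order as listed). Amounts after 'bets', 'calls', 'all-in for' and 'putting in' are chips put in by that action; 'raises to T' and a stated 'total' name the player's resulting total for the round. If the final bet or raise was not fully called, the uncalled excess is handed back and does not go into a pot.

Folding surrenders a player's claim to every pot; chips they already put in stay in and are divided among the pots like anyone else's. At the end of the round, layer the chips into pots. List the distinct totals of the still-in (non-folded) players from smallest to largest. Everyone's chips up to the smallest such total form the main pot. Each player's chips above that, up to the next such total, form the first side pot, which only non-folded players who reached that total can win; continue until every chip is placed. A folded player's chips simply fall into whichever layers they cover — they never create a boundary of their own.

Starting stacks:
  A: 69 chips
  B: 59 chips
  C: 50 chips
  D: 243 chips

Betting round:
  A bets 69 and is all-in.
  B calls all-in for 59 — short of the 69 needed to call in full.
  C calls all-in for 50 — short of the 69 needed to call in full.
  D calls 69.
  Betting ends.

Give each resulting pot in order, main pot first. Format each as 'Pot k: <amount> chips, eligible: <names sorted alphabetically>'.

Contributions: A=69, B=59, C=50, D=69
Pot levels (distinct totals of non-folded players): 50, 59, 69
Layer 1-50: 50 each from A, B, C, D = 50*4 = 200 chips; eligible A, B, C, D
Layer 51-59: 9 each from A, B, D = 9*3 = 27 chips; eligible A, B, D
Layer 60-69: 10 each from A, D = 10*2 = 20 chips; eligible A, D

Pot 1: 200 chips, eligible: A, B, C, D
Pot 2: 27 chips, eligible: A, B, D
Pot 3: 20 chips, eligible: A, D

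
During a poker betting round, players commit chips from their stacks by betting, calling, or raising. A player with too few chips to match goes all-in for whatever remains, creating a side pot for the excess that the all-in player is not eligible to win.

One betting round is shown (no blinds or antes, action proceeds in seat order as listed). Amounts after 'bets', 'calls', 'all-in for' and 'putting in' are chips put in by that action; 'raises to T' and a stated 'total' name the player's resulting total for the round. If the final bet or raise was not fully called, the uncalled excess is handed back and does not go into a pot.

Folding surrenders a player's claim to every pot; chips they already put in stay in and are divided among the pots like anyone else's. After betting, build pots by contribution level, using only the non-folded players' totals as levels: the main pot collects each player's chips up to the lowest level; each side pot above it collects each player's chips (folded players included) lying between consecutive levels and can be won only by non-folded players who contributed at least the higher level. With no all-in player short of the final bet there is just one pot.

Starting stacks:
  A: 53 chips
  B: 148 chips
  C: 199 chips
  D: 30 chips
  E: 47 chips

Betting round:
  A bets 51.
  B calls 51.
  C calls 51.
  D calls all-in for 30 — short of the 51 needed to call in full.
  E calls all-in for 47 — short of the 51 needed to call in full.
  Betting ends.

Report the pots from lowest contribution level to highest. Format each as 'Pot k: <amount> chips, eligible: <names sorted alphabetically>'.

Pot 1: 150 chips, eligible: A, B, C, D, E
Pot 2: 68 chips, eligible: A, B, C, E
Pot 3: 12 chips, eligible: A, B, C

Derivation:
Contributions: A=51, B=51, C=51, D=30, E=47
Pot levels (distinct totals of non-folded players): 30, 47, 51
Layer 1-30: 30 each from A, B, C, D, E = 30*5 = 150 chips; eligible A, B, C, D, E
Layer 31-47: 17 each from A, B, C, E = 17*4 = 68 chips; eligible A, B, C, E
Layer 48-51: 4 each from A, B, C = 4*3 = 12 chips; eligible A, B, C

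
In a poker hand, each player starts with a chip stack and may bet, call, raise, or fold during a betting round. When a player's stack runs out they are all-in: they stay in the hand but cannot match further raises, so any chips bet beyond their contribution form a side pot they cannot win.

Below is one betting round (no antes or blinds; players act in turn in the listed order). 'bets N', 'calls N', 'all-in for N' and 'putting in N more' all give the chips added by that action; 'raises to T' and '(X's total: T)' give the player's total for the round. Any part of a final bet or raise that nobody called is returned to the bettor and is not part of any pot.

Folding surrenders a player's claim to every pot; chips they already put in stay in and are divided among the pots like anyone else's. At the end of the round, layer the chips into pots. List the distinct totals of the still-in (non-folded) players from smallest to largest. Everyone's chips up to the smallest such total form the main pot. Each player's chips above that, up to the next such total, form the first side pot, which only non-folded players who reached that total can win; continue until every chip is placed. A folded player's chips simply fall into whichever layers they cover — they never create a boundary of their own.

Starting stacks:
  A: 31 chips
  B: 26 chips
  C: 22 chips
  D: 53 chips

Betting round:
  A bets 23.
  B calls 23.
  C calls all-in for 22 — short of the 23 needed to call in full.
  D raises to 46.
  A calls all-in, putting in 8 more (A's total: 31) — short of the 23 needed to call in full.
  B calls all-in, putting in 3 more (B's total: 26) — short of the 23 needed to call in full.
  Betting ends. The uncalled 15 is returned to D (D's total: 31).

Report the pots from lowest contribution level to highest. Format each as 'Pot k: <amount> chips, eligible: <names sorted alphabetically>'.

Pot 1: 88 chips, eligible: A, B, C, D
Pot 2: 12 chips, eligible: A, B, D
Pot 3: 10 chips, eligible: A, D

Derivation:
Contributions (after 15 returned to D): A=31, B=26, C=22, D=31
Pot levels (distinct totals of non-folded players): 22, 26, 31
Layer 1-22: 22 each from A, B, C, D = 22*4 = 88 chips; eligible A, B, C, D
Layer 23-26: 4 each from A, B, D = 4*3 = 12 chips; eligible A, B, D
Layer 27-31: 5 each from A, D = 5*2 = 10 chips; eligible A, D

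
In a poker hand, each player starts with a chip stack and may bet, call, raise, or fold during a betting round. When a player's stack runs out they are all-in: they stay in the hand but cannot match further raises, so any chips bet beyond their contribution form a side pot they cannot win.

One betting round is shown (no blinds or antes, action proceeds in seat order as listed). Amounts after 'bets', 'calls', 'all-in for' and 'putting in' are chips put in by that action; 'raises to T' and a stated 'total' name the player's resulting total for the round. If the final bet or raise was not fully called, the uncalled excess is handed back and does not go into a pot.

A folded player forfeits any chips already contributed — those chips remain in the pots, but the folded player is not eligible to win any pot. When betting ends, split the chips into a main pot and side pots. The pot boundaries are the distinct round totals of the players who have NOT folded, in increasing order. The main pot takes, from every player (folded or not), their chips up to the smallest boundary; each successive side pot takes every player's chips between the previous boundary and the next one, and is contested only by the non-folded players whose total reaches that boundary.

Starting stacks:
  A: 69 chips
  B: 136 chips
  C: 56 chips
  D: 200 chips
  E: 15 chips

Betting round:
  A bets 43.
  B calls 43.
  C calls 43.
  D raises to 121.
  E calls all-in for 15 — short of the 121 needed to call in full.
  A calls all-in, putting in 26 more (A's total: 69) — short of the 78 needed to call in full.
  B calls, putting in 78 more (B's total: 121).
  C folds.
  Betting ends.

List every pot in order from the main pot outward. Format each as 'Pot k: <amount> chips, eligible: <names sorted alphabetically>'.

Pot 1: 75 chips, eligible: A, B, D, E
Pot 2: 190 chips, eligible: A, B, D
Pot 3: 104 chips, eligible: B, D

Derivation:
Contributions: A=69, B=121, C=43, D=121, E=15
Folded: C
Pot levels (distinct totals of non-folded players): 15, 69, 121
Layer 1-15: 15 each from A, B, C, D, E = 15*5 = 75 chips; eligible A, B, D, E
Layer 16-69: A 54 + B 54 + C 28 + D 54 = 190 chips; eligible A, B, D
Layer 70-121: 52 each from B, D = 52*2 = 104 chips; eligible B, D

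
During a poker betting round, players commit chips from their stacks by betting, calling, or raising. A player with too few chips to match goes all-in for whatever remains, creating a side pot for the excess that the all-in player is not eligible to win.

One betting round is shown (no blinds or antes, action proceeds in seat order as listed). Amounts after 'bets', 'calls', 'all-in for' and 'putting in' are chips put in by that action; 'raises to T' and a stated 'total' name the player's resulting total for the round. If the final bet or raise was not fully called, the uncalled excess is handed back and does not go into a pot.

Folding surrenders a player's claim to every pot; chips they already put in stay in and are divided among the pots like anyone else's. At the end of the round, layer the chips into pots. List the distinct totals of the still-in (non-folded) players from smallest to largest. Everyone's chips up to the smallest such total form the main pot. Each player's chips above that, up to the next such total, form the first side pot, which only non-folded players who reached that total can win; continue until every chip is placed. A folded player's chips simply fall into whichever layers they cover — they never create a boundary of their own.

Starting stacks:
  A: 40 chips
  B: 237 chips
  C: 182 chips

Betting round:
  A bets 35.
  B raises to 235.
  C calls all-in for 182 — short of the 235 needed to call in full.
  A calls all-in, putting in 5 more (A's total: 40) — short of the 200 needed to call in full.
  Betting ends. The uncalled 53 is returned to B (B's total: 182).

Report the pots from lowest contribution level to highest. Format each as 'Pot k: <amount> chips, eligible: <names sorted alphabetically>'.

Contributions (after 53 returned to B): A=40, B=182, C=182
Pot levels (distinct totals of non-folded players): 40, 182
Layer 1-40: 40 each from A, B, C = 40*3 = 120 chips; eligible A, B, C
Layer 41-182: 142 each from B, C = 142*2 = 284 chips; eligible B, C

Pot 1: 120 chips, eligible: A, B, C
Pot 2: 284 chips, eligible: B, C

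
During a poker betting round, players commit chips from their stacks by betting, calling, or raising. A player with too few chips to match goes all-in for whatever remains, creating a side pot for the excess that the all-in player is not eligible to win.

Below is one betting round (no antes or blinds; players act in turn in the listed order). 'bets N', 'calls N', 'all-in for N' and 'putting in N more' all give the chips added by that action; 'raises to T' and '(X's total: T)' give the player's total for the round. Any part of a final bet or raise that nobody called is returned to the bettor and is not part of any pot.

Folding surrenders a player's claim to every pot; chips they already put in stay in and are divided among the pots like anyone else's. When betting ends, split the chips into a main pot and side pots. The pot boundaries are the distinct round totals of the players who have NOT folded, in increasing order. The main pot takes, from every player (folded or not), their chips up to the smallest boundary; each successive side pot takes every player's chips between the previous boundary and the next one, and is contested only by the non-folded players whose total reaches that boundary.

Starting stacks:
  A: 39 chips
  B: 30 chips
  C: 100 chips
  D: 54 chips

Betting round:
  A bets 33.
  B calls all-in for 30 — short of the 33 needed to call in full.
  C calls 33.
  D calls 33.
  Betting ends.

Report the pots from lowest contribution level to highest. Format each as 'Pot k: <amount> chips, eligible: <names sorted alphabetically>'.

Contributions: A=33, B=30, C=33, D=33
Pot levels (distinct totals of non-folded players): 30, 33
Layer 1-30: 30 each from A, B, C, D = 30*4 = 120 chips; eligible A, B, C, D
Layer 31-33: 3 each from A, C, D = 3*3 = 9 chips; eligible A, C, D

Pot 1: 120 chips, eligible: A, B, C, D
Pot 2: 9 chips, eligible: A, C, D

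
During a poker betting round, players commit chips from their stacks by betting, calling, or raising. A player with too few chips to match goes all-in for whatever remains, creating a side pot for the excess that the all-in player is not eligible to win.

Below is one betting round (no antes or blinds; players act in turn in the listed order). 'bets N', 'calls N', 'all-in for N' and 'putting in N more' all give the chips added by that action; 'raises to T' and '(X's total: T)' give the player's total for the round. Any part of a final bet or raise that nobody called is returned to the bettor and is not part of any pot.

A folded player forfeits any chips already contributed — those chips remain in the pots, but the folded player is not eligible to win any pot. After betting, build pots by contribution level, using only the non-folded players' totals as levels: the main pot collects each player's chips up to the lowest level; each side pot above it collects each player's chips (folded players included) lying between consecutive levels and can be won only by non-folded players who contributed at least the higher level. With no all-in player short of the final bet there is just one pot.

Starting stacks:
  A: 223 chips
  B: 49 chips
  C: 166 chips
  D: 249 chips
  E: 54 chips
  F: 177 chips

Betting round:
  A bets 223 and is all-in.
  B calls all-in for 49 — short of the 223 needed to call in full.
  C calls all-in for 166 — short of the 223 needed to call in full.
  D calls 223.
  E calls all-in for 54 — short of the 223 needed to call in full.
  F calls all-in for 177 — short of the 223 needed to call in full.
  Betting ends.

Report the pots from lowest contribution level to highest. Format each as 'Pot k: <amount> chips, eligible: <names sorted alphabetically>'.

Pot 1: 294 chips, eligible: A, B, C, D, E, F
Pot 2: 25 chips, eligible: A, C, D, E, F
Pot 3: 448 chips, eligible: A, C, D, F
Pot 4: 33 chips, eligible: A, D, F
Pot 5: 92 chips, eligible: A, D

Derivation:
Contributions: A=223, B=49, C=166, D=223, E=54, F=177
Pot levels (distinct totals of non-folded players): 49, 54, 166, 177, 223
Layer 1-49: 49 each from A, B, C, D, E, F = 49*6 = 294 chips; eligible A, B, C, D, E, F
Layer 50-54: 5 each from A, C, D, E, F = 5*5 = 25 chips; eligible A, C, D, E, F
Layer 55-166: 112 each from A, C, D, F = 112*4 = 448 chips; eligible A, C, D, F
Layer 167-177: 11 each from A, D, F = 11*3 = 33 chips; eligible A, D, F
Layer 178-223: 46 each from A, D = 46*2 = 92 chips; eligible A, D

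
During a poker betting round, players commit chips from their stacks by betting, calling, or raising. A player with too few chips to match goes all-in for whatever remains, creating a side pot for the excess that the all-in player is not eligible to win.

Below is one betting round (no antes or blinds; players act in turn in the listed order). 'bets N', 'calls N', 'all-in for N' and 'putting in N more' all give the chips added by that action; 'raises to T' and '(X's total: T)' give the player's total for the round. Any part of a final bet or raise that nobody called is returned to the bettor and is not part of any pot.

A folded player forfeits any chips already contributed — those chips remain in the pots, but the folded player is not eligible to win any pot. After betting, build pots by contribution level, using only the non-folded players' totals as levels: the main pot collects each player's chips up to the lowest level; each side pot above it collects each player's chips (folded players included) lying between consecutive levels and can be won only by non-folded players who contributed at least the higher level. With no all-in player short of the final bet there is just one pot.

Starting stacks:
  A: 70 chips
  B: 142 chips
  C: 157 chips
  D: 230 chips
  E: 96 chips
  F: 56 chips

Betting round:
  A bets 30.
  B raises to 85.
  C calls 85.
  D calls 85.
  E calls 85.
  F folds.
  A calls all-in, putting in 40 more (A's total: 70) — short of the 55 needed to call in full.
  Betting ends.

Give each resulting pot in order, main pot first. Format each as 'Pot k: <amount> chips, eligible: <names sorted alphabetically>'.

Contributions: A=70, B=85, C=85, D=85, E=85
Folded: F
Pot levels (distinct totals of non-folded players): 70, 85
Layer 1-70: 70 each from A, B, C, D, E = 70*5 = 350 chips; eligible A, B, C, D, E
Layer 71-85: 15 each from B, C, D, E = 15*4 = 60 chips; eligible B, C, D, E

Pot 1: 350 chips, eligible: A, B, C, D, E
Pot 2: 60 chips, eligible: B, C, D, E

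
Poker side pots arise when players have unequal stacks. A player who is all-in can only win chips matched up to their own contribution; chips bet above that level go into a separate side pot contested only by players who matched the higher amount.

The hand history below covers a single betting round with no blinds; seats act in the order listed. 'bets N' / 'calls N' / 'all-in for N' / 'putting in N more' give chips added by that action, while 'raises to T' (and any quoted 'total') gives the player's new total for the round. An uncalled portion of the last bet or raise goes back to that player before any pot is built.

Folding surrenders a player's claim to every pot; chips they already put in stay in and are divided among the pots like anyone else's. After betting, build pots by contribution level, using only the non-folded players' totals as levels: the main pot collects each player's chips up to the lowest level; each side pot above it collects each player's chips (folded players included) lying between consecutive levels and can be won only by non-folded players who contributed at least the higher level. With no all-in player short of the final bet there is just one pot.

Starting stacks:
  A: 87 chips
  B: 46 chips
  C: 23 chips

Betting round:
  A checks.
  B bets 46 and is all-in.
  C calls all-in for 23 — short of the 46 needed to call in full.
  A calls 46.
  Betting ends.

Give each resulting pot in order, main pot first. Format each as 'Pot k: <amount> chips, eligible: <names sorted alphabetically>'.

Contributions: A=46, B=46, C=23
Pot levels (distinct totals of non-folded players): 23, 46
Layer 1-23: 23 each from A, B, C = 23*3 = 69 chips; eligible A, B, C
Layer 24-46: 23 each from A, B = 23*2 = 46 chips; eligible A, B

Pot 1: 69 chips, eligible: A, B, C
Pot 2: 46 chips, eligible: A, B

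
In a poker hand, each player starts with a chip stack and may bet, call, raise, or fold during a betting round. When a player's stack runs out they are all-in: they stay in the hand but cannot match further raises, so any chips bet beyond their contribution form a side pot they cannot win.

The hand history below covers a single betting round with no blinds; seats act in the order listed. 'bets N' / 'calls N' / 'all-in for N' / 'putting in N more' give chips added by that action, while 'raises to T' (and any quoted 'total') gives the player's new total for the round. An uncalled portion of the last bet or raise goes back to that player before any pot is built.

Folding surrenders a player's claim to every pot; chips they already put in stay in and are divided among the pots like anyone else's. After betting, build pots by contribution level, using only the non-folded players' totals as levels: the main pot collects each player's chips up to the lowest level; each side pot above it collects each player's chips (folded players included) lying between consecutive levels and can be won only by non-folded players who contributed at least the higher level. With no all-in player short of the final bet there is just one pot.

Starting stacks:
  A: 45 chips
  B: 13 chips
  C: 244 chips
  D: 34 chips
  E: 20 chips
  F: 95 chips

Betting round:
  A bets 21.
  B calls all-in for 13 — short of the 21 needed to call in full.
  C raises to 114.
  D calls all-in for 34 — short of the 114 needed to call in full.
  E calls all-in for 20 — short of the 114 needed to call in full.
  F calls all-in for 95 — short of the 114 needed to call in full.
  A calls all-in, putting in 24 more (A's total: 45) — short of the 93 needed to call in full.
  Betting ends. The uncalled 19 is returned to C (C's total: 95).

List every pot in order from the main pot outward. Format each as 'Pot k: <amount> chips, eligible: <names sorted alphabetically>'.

Contributions (after 19 returned to C): A=45, B=13, C=95, D=34, E=20, F=95
Pot levels (distinct totals of non-folded players): 13, 20, 34, 45, 95
Layer 1-13: 13 each from A, B, C, D, E, F = 13*6 = 78 chips; eligible A, B, C, D, E, F
Layer 14-20: 7 each from A, C, D, E, F = 7*5 = 35 chips; eligible A, C, D, E, F
Layer 21-34: 14 each from A, C, D, F = 14*4 = 56 chips; eligible A, C, D, F
Layer 35-45: 11 each from A, C, F = 11*3 = 33 chips; eligible A, C, F
Layer 46-95: 50 each from C, F = 50*2 = 100 chips; eligible C, F

Pot 1: 78 chips, eligible: A, B, C, D, E, F
Pot 2: 35 chips, eligible: A, C, D, E, F
Pot 3: 56 chips, eligible: A, C, D, F
Pot 4: 33 chips, eligible: A, C, F
Pot 5: 100 chips, eligible: C, F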